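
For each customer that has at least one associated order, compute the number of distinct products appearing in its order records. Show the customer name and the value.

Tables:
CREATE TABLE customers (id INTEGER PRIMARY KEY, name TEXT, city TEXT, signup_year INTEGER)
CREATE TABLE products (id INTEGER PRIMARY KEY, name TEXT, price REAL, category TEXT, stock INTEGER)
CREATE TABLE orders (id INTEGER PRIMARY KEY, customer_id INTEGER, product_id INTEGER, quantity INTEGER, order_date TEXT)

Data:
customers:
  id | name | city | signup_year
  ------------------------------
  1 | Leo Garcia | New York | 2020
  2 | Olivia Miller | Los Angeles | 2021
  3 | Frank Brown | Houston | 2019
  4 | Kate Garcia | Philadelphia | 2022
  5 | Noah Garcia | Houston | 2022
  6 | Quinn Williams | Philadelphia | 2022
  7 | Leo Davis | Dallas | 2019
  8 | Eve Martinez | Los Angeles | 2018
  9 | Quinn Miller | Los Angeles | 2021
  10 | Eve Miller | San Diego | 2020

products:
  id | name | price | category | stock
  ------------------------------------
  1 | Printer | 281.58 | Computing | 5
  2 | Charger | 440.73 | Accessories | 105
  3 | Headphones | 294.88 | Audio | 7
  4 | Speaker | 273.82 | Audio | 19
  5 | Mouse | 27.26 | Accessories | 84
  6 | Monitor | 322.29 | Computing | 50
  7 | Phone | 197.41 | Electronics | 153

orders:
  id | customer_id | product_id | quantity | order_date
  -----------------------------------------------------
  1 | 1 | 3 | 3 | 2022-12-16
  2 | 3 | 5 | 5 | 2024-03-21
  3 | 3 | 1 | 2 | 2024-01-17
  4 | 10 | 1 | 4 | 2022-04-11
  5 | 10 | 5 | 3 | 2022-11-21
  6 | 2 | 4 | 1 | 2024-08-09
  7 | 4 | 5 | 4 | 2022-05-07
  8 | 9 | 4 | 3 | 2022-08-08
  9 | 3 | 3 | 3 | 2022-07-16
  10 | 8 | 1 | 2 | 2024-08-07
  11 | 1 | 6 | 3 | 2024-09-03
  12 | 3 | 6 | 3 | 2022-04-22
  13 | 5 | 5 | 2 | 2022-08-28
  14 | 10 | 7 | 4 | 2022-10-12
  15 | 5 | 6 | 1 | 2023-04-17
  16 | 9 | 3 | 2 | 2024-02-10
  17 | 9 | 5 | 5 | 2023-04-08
SELECT p.name, COUNT(DISTINCT c.product_id) AS distinct_product_count FROM orders c JOIN customers p ON c.customer_id = p.id GROUP BY p.id, p.name

Execution result:
name | distinct_product_count
Leo Garcia | 2
Olivia Miller | 1
Frank Brown | 4
Kate Garcia | 1
Noah Garcia | 2
Eve Martinez | 1
Quinn Miller | 3
Eve Miller | 3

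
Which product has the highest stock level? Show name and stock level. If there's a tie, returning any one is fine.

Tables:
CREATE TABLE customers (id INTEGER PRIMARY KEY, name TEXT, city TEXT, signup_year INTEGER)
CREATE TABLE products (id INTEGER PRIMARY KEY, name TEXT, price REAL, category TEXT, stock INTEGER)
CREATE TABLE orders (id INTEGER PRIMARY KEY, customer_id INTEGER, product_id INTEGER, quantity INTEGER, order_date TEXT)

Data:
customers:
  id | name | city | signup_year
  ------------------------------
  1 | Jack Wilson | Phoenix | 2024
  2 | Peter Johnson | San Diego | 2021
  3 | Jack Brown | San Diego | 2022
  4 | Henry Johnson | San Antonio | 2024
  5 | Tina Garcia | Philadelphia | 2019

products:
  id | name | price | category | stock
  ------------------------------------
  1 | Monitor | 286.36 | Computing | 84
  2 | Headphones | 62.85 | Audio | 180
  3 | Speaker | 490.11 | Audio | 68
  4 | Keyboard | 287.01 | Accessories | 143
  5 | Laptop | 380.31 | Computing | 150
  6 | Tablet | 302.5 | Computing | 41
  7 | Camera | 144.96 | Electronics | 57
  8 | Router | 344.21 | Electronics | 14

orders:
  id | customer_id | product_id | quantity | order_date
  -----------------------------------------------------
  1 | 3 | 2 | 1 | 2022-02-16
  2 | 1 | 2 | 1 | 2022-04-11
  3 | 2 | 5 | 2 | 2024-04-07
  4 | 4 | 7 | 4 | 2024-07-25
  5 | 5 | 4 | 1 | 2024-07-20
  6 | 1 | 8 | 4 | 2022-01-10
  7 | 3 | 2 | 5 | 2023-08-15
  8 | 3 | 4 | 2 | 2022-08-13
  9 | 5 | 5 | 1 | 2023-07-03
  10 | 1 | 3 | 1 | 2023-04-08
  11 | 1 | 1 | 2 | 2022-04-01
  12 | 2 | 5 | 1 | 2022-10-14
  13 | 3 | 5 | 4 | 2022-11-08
SELECT name, stock FROM products ORDER BY stock DESC LIMIT 1

Execution result:
name | stock
Headphones | 180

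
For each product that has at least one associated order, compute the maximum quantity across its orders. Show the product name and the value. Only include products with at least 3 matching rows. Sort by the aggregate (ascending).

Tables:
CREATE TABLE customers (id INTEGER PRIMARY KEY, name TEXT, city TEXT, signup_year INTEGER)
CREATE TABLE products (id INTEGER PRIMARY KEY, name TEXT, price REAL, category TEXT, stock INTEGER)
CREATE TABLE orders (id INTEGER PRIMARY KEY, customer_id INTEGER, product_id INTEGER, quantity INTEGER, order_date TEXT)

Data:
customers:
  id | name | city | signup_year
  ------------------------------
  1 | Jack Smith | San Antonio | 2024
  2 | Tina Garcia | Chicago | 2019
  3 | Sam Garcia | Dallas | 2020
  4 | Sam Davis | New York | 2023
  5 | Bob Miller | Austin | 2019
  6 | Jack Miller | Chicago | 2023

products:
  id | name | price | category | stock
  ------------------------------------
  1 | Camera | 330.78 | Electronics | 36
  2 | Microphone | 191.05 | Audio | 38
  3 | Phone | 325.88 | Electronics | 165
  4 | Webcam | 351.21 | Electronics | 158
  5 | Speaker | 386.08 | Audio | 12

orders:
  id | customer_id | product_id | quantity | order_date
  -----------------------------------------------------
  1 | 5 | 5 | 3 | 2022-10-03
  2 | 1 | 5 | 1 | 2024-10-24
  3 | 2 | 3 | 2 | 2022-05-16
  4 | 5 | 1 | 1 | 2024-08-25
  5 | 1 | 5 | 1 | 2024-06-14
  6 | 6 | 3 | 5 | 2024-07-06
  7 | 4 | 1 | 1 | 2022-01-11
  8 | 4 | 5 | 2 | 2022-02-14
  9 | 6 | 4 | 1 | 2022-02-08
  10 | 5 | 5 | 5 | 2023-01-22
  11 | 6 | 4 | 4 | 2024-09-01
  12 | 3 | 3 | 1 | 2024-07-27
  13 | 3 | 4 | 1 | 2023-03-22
SELECT p.name, MAX(c.quantity) AS max_quantity FROM orders c JOIN products p ON c.product_id = p.id GROUP BY p.id, p.name HAVING COUNT(*) >= 3 ORDER BY max_quantity ASC

Execution result:
name | max_quantity
Webcam | 4
Phone | 5
Speaker | 5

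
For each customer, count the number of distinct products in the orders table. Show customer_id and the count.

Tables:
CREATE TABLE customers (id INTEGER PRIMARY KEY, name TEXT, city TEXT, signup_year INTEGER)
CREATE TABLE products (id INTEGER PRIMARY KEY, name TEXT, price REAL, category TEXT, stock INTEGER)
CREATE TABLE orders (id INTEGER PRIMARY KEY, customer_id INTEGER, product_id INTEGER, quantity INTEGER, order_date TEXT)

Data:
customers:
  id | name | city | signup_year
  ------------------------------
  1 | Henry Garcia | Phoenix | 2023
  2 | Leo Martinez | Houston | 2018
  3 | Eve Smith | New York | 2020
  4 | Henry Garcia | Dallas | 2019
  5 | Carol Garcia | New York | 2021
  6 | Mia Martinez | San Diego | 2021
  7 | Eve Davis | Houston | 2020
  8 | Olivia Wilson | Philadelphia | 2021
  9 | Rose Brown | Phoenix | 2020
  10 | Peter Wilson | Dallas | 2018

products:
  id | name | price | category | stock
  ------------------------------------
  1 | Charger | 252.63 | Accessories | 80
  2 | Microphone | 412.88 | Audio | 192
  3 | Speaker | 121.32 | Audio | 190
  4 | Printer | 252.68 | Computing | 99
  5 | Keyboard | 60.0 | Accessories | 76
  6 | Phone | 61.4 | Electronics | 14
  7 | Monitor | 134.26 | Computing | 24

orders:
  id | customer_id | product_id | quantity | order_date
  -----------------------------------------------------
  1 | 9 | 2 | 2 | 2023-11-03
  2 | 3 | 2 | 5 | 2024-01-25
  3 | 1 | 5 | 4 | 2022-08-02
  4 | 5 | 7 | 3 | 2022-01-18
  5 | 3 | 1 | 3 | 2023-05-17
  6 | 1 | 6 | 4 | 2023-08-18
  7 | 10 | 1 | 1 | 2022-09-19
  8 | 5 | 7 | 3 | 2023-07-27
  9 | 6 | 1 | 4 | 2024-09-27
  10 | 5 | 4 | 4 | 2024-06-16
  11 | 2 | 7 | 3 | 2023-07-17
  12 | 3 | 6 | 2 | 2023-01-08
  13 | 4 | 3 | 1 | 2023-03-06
SELECT customer_id, COUNT(DISTINCT product_id) AS distinct_product_count FROM orders GROUP BY customer_id

Execution result:
customer_id | distinct_product_count
1 | 2
2 | 1
3 | 3
4 | 1
5 | 2
6 | 1
9 | 1
10 | 1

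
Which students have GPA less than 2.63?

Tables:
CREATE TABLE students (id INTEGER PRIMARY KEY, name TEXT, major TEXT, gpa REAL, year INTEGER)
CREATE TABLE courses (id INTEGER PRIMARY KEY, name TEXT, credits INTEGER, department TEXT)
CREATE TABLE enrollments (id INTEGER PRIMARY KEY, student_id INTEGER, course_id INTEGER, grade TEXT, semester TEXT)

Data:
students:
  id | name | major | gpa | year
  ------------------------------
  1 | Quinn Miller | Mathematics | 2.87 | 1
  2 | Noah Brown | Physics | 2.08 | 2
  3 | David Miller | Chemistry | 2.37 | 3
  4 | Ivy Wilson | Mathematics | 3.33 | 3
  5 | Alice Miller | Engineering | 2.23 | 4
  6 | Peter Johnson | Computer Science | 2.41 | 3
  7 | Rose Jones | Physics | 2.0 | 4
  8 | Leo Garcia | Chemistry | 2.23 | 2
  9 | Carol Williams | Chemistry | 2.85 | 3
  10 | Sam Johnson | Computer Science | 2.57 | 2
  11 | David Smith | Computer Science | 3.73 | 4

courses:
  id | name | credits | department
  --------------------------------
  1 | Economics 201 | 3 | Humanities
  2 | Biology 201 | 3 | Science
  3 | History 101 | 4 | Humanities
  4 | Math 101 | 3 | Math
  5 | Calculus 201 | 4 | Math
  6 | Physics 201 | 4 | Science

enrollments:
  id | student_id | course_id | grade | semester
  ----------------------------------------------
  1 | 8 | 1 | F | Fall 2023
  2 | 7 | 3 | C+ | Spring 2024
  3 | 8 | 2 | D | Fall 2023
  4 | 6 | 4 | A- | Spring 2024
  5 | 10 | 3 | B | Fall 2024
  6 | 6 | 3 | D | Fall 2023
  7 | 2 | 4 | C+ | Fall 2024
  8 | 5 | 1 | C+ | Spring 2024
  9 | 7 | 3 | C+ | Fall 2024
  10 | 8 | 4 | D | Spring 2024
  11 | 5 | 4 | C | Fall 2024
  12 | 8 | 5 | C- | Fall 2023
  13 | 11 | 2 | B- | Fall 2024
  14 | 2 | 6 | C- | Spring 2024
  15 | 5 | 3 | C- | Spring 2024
SELECT name, gpa FROM students WHERE gpa < 2.63

Execution result:
name | gpa
Noah Brown | 2.08
David Miller | 2.37
Alice Miller | 2.23
Peter Johnson | 2.41
Rose Jones | 2.00
Leo Garcia | 2.23
Sam Johnson | 2.57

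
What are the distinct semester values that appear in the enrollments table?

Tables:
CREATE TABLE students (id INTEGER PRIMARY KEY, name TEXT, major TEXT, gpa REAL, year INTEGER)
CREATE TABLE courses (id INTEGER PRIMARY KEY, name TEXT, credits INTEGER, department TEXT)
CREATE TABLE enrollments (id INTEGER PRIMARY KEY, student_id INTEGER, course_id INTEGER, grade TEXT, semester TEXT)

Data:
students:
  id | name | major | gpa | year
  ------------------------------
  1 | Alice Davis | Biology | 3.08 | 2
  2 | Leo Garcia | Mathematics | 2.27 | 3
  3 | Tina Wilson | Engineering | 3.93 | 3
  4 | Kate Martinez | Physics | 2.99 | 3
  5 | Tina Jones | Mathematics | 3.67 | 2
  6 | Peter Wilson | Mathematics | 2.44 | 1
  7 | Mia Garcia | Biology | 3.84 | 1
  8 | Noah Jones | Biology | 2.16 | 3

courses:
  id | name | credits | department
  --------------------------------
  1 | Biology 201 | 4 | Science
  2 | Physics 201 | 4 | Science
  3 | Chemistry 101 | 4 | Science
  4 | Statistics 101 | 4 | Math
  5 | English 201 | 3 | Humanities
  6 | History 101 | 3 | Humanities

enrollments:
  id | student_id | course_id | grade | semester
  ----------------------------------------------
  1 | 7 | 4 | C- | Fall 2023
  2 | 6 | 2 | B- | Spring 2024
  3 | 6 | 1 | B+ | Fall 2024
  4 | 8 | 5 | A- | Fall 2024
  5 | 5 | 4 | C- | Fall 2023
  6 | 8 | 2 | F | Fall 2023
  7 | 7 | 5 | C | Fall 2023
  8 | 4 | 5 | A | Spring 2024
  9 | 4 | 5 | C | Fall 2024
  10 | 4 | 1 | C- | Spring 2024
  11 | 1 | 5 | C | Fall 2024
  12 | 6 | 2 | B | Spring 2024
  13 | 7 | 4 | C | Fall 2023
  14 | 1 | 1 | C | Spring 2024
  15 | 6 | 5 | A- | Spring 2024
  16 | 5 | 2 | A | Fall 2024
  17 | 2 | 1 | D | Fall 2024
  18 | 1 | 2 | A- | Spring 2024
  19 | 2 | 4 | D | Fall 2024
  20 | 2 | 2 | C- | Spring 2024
SELECT DISTINCT semester FROM enrollments

Execution result:
semester
Fall 2023
Spring 2024
Fall 2024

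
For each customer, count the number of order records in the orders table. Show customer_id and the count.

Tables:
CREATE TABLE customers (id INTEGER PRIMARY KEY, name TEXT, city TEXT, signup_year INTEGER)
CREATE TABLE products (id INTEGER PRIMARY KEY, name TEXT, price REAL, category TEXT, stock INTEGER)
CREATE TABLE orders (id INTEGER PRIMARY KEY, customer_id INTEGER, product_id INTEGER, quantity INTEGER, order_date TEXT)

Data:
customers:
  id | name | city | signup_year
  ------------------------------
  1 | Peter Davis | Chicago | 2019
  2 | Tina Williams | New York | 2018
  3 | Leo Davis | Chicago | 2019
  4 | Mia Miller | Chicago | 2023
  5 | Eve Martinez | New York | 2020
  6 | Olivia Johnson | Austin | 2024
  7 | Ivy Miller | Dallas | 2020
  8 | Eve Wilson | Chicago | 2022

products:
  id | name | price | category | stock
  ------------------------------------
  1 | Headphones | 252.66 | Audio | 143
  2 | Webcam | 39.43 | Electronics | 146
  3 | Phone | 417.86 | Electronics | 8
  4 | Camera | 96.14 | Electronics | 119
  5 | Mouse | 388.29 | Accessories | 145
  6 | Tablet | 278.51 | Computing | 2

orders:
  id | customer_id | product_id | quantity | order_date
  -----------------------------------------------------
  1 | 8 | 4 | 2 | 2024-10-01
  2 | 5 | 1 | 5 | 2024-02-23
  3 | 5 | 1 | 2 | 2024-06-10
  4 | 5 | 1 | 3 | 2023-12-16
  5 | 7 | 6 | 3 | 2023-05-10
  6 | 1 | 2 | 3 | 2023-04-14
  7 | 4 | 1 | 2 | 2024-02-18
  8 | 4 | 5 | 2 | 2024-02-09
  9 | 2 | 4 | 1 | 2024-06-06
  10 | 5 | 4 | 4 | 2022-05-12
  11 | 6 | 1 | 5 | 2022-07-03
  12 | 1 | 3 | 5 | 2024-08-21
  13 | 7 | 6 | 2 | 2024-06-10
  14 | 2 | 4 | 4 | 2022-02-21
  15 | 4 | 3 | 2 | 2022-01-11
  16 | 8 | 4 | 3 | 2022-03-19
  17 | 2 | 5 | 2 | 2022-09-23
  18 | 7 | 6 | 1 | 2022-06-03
SELECT customer_id, COUNT(*) AS order_count FROM orders GROUP BY customer_id

Execution result:
customer_id | order_count
1 | 2
2 | 3
4 | 3
5 | 4
6 | 1
7 | 3
8 | 2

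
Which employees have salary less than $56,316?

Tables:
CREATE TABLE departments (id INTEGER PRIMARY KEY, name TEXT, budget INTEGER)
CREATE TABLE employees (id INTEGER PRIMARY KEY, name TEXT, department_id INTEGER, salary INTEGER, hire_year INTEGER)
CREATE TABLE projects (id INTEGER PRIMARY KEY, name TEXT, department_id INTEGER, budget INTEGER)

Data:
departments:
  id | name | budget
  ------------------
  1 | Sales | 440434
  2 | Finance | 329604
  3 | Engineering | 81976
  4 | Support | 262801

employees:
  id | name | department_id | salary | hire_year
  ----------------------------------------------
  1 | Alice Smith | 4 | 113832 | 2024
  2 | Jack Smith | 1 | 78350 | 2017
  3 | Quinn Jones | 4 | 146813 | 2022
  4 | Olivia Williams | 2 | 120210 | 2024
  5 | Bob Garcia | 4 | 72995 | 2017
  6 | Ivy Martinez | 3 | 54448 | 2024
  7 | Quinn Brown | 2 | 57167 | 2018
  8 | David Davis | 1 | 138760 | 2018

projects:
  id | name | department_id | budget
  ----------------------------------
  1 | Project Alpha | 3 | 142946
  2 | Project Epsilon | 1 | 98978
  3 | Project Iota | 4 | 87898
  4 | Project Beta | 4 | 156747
SELECT name, salary FROM employees WHERE salary < 56316

Execution result:
name | salary
Ivy Martinez | 54448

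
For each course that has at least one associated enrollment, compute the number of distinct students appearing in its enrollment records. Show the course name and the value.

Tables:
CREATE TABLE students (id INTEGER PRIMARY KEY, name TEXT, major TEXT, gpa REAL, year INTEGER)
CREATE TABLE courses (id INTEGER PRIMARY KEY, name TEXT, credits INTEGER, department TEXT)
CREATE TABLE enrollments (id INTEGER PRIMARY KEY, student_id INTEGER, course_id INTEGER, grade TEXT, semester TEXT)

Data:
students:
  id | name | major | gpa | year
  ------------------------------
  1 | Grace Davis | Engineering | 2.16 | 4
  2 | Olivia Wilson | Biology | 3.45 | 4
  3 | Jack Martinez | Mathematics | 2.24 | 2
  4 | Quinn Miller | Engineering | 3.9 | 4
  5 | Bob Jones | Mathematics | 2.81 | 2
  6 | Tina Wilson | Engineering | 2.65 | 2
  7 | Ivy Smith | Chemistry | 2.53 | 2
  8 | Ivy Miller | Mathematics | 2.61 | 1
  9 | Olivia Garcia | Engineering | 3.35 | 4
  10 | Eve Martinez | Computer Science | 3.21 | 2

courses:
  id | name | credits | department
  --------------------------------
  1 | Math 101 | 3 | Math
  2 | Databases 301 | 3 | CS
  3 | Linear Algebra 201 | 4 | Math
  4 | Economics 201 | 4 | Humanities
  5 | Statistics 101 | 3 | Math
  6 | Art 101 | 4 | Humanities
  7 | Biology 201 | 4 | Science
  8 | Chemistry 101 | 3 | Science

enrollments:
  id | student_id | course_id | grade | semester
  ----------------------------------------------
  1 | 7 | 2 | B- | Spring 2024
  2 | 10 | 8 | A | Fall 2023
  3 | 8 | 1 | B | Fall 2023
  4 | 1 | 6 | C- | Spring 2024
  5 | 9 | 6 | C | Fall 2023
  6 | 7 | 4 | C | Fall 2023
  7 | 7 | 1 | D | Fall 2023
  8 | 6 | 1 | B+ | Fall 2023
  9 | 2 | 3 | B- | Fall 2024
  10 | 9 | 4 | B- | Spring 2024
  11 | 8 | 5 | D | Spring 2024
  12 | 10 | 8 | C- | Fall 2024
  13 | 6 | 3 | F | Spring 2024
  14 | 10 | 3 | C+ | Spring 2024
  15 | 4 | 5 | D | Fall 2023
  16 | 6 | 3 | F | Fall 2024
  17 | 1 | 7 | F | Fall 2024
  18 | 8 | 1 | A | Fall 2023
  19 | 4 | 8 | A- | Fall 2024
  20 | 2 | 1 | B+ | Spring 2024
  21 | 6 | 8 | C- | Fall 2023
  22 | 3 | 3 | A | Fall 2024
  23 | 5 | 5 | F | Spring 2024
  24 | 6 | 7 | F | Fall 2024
SELECT p.name, COUNT(DISTINCT c.student_id) AS distinct_student_count FROM enrollments c JOIN courses p ON c.course_id = p.id GROUP BY p.id, p.name

Execution result:
name | distinct_student_count
Math 101 | 4
Databases 301 | 1
Linear Algebra 201 | 4
Economics 201 | 2
Statistics 101 | 3
Art 101 | 2
Biology 201 | 2
Chemistry 101 | 3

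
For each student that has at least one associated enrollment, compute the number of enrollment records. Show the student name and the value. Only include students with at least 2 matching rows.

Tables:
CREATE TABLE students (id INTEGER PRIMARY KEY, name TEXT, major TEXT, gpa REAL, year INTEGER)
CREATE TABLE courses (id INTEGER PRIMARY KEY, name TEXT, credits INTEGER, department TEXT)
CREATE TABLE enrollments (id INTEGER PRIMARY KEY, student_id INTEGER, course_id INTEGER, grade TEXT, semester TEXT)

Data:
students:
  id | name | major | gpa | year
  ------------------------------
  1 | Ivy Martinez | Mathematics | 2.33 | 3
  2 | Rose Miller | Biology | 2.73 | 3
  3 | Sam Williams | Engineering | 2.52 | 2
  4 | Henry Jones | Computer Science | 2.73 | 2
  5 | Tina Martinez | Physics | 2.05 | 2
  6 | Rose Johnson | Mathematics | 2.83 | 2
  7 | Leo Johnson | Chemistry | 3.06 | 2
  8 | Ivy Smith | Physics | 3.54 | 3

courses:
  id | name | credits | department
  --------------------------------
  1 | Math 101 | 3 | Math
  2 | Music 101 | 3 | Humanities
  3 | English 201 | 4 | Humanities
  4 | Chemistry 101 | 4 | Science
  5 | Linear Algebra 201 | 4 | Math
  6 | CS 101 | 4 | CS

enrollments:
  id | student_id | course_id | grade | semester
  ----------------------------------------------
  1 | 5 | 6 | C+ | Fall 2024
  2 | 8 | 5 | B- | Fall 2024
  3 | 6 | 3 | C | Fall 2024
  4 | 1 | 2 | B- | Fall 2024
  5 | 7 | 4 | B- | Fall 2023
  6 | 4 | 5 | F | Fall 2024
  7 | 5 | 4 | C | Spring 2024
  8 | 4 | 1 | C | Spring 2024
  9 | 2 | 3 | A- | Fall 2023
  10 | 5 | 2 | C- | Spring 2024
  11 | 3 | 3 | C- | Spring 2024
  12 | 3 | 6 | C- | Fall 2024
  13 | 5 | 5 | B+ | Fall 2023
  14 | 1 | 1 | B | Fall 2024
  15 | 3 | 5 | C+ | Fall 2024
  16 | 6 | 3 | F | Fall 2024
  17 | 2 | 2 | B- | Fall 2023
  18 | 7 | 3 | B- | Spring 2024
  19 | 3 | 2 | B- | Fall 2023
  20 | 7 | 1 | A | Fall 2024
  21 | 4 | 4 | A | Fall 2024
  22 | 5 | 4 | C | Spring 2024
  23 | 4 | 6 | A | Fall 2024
SELECT p.name, COUNT(*) AS n FROM enrollments c JOIN students p ON c.student_id = p.id GROUP BY p.id, p.name HAVING COUNT(*) >= 2

Execution result:
name | n
Ivy Martinez | 2
Rose Miller | 2
Sam Williams | 4
Henry Jones | 4
Tina Martinez | 5
Rose Johnson | 2
Leo Johnson | 3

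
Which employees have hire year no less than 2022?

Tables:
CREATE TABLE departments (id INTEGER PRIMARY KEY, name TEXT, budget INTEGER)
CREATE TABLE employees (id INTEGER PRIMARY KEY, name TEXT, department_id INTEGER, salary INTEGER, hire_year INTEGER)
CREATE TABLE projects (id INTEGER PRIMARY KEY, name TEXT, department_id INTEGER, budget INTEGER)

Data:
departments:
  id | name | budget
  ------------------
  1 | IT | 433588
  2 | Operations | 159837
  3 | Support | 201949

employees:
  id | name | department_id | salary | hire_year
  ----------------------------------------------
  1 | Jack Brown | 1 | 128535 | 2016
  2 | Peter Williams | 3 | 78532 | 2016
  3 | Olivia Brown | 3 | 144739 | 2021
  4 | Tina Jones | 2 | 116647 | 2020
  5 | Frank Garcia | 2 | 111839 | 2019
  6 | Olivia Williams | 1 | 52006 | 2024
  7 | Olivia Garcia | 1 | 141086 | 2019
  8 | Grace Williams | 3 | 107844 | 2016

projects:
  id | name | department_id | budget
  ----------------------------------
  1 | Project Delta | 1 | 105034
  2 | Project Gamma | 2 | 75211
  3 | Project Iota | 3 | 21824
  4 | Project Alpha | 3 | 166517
SELECT name, hire_year FROM employees WHERE hire_year >= 2022

Execution result:
name | hire_year
Olivia Williams | 2024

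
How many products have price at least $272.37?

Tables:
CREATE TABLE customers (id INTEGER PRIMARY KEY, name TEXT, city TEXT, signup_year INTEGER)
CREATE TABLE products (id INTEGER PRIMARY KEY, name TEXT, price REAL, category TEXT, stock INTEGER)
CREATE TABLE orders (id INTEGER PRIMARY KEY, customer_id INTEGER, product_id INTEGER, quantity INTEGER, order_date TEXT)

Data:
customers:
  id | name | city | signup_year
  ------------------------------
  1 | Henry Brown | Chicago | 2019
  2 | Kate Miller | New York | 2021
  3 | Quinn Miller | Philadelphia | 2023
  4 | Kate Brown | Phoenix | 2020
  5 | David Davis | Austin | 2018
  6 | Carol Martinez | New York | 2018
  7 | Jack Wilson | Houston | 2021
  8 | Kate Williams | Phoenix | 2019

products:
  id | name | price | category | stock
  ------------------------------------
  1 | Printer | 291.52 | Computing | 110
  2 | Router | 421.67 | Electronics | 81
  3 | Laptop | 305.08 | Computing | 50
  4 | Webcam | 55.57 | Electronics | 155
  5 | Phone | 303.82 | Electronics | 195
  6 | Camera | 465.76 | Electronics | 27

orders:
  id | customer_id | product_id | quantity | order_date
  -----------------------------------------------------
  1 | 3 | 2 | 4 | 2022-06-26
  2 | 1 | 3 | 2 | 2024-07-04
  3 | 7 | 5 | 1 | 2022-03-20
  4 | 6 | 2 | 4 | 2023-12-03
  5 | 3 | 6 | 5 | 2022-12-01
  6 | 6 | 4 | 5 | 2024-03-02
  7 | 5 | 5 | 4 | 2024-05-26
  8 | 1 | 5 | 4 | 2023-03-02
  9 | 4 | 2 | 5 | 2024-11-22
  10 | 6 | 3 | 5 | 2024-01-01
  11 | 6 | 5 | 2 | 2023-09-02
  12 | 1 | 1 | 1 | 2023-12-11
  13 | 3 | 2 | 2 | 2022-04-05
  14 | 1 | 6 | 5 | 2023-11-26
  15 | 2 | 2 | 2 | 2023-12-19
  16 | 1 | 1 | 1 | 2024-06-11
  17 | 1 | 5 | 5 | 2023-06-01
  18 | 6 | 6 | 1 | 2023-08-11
SELECT COUNT(*) FROM products WHERE price >= 272.37

Execution result:
5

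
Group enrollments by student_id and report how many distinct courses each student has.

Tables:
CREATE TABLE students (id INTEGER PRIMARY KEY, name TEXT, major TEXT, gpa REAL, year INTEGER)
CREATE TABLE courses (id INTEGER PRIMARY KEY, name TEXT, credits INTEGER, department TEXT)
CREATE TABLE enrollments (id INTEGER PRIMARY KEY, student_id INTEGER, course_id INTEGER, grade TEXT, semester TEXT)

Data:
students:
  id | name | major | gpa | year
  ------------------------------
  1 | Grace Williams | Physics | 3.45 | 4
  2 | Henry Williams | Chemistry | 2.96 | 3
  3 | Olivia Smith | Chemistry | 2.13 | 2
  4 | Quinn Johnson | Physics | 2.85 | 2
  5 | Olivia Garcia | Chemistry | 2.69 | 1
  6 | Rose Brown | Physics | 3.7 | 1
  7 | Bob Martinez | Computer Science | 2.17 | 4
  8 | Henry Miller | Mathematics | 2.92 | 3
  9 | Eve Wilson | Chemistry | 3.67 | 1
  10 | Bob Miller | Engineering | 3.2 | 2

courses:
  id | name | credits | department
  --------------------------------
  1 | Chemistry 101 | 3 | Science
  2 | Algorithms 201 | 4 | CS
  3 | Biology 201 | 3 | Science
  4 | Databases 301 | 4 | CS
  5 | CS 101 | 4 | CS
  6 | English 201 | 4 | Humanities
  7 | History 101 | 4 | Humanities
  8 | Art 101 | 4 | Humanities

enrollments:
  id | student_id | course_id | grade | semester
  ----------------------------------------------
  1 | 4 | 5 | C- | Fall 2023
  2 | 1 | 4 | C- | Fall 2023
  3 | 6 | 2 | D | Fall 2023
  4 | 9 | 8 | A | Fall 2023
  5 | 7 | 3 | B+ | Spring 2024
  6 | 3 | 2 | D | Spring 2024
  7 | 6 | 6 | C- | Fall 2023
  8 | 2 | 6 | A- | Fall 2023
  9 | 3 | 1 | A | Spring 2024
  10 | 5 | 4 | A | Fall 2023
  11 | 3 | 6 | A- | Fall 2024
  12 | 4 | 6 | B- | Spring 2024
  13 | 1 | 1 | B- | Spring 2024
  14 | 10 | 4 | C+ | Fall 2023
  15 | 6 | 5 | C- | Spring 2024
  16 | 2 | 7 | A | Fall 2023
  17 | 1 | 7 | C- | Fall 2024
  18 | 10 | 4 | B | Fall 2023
SELECT student_id, COUNT(DISTINCT course_id) AS distinct_course_count FROM enrollments GROUP BY student_id

Execution result:
student_id | distinct_course_count
1 | 3
2 | 2
3 | 3
4 | 2
5 | 1
6 | 3
7 | 1
9 | 1
10 | 1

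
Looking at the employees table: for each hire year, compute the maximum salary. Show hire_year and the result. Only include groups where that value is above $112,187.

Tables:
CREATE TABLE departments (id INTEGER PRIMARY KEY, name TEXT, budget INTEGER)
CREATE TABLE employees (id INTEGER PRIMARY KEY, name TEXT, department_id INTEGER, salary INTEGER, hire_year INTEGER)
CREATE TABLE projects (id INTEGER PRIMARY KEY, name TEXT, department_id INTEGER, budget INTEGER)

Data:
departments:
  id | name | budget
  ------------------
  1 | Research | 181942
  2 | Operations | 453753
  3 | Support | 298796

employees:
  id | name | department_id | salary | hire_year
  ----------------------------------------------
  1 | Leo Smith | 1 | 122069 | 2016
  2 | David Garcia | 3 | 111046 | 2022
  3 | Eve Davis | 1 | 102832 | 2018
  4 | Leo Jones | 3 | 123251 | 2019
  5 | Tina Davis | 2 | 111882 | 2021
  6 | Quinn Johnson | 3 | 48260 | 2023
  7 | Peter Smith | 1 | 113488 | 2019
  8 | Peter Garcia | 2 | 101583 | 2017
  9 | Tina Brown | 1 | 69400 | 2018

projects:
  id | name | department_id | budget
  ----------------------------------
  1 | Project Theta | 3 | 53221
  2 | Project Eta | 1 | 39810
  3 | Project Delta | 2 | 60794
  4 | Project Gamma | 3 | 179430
SELECT hire_year, MAX(salary) AS max_salary FROM employees GROUP BY hire_year HAVING MAX(salary) > 112187

Execution result:
hire_year | max_salary
2016 | 122069
2019 | 123251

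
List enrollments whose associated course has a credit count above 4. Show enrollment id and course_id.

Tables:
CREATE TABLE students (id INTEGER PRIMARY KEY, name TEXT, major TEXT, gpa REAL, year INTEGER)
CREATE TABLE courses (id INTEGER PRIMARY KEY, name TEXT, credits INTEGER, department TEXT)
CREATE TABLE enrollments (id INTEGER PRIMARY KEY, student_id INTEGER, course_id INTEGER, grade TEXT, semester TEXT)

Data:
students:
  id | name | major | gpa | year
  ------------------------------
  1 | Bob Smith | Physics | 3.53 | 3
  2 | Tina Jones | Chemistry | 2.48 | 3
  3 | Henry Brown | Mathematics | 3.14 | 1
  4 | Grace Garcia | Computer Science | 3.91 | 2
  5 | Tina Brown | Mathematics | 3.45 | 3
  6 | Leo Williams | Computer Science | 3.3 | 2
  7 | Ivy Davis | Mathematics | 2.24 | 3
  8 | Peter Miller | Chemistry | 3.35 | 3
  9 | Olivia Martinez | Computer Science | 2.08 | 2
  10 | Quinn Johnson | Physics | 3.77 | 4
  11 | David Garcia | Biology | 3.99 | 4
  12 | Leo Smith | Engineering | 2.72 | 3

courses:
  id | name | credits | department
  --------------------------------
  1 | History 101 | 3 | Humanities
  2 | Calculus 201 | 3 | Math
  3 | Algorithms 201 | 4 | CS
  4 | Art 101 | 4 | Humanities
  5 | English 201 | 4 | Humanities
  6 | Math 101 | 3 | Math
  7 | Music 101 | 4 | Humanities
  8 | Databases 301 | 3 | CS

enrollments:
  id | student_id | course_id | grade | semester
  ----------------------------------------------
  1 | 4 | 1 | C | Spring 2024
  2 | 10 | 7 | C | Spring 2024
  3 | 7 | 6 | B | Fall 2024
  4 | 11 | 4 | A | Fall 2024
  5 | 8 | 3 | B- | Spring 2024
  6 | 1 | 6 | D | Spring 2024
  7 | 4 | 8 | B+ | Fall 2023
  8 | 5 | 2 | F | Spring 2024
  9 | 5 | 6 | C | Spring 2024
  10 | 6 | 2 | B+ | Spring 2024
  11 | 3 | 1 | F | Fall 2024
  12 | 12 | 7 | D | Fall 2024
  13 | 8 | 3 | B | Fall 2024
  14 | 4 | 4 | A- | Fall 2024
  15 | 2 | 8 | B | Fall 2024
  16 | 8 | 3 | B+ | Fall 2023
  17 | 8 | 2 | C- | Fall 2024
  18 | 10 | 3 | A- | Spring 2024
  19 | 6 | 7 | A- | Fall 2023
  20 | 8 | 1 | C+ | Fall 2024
SELECT id, course_id FROM enrollments WHERE course_id IN (SELECT id FROM courses WHERE credits > 4)

Execution result:
(no rows)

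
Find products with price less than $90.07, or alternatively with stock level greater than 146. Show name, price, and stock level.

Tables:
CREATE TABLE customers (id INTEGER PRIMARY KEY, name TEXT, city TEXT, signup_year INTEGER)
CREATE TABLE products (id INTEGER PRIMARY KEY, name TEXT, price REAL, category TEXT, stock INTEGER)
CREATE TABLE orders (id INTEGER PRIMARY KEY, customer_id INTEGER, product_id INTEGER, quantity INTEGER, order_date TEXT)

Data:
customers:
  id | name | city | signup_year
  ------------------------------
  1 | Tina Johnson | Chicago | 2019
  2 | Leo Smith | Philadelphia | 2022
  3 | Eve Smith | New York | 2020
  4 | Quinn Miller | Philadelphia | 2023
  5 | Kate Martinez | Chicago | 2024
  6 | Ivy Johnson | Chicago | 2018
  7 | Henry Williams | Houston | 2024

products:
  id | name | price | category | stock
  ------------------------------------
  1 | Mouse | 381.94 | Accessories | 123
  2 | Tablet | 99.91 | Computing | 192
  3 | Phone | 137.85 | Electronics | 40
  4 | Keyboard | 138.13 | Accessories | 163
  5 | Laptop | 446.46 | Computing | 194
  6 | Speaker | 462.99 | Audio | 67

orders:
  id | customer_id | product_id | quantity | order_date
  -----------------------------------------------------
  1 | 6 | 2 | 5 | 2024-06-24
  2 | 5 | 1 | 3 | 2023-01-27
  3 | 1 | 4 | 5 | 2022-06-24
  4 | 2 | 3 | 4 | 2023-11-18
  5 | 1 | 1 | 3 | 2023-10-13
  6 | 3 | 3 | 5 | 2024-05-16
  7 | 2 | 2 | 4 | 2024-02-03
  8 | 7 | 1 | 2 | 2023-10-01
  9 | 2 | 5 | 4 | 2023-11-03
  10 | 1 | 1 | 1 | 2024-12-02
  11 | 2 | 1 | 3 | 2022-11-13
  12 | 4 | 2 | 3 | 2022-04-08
SELECT name, price, stock FROM products WHERE price < 90.07 OR stock > 146

Execution result:
name | price | stock
Tablet | 99.91 | 192
Keyboard | 138.13 | 163
Laptop | 446.46 | 194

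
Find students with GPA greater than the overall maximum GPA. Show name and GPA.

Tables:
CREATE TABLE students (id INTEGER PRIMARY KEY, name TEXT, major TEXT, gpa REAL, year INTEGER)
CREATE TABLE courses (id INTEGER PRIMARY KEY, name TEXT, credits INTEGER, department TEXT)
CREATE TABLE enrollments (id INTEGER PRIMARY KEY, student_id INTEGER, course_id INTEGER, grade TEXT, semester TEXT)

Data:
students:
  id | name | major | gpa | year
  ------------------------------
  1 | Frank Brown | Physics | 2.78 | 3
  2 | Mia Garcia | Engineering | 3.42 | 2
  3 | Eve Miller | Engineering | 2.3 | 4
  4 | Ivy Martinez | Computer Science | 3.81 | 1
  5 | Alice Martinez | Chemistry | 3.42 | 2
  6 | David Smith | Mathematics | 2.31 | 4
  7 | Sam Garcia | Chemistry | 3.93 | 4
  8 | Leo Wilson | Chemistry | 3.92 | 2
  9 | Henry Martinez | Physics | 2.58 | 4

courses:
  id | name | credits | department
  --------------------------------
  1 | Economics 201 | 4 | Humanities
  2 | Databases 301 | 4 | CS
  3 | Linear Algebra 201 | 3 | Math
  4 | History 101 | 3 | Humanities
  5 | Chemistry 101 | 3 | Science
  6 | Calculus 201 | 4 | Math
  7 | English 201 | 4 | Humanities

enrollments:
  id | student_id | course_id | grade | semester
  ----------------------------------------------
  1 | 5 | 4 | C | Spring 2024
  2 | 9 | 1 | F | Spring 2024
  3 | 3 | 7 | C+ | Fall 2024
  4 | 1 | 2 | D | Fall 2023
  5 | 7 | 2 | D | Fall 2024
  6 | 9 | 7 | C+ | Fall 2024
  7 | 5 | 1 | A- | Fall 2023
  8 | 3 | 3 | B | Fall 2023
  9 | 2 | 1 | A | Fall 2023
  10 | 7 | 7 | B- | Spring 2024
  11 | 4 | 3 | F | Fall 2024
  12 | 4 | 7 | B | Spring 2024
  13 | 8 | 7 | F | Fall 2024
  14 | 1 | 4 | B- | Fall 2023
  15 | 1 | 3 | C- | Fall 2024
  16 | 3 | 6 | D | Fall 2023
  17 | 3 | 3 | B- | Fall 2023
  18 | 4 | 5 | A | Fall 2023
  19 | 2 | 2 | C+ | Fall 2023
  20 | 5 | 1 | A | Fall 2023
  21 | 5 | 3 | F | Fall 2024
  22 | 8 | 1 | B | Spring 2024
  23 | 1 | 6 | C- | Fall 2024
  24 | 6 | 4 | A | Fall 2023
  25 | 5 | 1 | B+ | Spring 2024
SELECT name, gpa FROM students WHERE gpa > (SELECT MAX(gpa) FROM students)

Execution result:
(no rows)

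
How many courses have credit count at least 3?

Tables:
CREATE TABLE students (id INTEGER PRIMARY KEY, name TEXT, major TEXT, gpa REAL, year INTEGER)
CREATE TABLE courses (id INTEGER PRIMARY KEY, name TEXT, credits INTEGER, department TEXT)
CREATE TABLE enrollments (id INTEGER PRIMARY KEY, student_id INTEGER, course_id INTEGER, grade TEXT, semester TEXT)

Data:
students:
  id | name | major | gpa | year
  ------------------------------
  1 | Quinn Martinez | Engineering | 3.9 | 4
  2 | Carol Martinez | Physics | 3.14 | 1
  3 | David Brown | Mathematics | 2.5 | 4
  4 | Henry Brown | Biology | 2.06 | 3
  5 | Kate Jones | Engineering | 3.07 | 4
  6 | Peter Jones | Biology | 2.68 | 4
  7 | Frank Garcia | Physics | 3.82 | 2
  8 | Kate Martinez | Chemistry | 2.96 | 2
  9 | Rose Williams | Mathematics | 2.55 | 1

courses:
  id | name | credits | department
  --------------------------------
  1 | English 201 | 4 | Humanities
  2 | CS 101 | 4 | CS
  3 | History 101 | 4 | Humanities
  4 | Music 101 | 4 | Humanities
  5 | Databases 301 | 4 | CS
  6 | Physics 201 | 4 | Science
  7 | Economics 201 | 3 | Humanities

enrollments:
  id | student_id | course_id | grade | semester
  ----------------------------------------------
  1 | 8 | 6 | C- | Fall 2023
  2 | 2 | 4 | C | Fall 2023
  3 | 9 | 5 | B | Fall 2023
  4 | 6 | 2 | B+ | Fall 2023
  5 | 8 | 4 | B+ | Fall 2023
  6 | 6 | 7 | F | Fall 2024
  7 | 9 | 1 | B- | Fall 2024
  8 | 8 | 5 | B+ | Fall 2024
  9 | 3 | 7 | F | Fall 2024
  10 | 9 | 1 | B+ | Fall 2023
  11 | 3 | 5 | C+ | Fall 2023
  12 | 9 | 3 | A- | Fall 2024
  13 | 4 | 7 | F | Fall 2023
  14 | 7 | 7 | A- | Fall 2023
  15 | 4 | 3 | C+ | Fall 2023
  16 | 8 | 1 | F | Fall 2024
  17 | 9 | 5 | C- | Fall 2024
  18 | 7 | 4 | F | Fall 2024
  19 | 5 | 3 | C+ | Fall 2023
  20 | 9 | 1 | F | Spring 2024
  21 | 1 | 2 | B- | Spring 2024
SELECT COUNT(*) FROM courses WHERE credits >= 3

Execution result:
7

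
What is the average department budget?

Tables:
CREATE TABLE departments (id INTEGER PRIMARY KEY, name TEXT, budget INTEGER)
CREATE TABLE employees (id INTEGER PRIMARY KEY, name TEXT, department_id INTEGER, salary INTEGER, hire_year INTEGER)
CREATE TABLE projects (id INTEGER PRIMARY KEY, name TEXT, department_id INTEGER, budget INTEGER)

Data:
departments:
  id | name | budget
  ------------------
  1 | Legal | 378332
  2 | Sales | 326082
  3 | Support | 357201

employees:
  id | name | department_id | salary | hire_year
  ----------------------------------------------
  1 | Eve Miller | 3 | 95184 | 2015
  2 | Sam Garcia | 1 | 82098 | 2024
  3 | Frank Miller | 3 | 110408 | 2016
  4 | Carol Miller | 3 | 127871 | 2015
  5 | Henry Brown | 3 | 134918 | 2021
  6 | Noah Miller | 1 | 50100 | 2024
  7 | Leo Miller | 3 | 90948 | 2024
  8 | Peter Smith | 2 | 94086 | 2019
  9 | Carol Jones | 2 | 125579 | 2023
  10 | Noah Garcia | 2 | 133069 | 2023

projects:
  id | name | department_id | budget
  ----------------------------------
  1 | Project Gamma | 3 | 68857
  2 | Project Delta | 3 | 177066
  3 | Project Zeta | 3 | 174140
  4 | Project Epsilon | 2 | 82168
SELECT AVG(budget) FROM departments

Execution result:
353871.67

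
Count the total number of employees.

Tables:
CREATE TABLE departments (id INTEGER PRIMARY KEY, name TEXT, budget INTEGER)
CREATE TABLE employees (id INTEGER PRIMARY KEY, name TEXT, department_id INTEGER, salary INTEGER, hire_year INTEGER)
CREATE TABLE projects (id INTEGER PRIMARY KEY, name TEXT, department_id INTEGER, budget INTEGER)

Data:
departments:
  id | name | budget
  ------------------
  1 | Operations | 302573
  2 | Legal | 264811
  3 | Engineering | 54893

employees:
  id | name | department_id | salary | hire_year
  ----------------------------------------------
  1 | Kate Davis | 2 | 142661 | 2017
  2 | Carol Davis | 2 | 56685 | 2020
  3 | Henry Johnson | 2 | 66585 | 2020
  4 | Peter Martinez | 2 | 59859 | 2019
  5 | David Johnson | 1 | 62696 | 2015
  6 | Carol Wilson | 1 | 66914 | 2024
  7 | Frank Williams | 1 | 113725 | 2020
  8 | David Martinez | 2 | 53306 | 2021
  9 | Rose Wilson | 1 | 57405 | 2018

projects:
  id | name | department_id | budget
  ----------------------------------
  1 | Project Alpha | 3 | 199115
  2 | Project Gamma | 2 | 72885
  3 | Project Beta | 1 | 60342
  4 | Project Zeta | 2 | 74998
SELECT COUNT(*) FROM employees

Execution result:
9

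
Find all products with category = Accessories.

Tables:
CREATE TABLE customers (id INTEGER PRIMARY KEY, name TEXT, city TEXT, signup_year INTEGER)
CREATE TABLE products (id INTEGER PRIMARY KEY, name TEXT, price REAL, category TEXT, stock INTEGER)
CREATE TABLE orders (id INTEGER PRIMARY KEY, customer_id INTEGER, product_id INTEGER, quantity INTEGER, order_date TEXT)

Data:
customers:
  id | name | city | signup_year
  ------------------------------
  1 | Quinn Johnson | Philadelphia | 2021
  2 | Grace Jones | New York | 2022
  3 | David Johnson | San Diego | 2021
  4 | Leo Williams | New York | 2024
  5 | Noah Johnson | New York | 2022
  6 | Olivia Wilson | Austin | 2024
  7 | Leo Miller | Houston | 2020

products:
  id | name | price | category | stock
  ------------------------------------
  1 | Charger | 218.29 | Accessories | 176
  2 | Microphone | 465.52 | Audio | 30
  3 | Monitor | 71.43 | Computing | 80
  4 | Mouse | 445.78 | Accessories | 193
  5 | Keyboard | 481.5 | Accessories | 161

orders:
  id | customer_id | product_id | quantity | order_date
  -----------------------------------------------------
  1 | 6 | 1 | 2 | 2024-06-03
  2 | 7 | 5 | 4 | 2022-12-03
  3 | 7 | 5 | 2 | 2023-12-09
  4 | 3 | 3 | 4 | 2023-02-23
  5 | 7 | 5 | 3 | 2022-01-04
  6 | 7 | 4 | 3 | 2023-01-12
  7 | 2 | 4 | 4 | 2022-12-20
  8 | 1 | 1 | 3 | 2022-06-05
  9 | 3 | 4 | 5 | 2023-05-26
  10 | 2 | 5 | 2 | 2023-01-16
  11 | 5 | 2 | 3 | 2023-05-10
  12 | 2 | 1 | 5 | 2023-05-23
SELECT name, category FROM products WHERE category = 'Accessories'

Execution result:
name | category
Charger | Accessories
Mouse | Accessories
Keyboard | Accessories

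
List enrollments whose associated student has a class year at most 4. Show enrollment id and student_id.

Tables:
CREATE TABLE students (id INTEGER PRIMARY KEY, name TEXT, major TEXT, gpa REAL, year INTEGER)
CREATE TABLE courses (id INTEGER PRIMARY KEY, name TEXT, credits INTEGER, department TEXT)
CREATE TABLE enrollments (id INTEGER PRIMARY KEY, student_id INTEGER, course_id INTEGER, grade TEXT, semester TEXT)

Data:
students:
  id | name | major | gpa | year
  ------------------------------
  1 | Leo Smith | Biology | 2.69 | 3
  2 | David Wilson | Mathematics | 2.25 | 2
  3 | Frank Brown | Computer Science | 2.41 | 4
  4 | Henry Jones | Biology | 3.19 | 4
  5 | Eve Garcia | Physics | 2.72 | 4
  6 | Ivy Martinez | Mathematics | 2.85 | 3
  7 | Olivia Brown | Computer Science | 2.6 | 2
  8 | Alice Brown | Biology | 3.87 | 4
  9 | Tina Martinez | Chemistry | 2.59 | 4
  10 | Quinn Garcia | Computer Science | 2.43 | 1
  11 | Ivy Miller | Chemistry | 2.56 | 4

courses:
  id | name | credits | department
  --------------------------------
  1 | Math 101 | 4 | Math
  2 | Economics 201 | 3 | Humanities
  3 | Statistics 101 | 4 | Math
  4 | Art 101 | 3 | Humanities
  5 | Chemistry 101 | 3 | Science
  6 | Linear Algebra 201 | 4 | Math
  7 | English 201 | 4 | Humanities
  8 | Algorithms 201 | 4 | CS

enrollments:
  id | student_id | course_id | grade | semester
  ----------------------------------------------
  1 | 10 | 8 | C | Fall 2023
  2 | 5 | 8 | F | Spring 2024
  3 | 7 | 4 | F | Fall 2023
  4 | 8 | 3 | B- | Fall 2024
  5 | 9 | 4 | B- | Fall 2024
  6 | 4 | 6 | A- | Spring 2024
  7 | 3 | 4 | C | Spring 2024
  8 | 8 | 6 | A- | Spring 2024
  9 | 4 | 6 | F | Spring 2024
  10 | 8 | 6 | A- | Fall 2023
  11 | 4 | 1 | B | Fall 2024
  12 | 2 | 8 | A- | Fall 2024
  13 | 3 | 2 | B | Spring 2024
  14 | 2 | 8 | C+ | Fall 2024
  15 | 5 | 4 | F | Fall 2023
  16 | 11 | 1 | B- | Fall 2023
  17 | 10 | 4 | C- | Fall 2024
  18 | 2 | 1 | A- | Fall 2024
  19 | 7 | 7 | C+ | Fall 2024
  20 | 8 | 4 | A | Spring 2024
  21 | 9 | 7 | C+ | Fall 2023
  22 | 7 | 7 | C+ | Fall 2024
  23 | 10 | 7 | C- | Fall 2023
SELECT id, student_id FROM enrollments WHERE student_id IN (SELECT id FROM students WHERE year <= 4)

Execution result:
id | student_id
1 | 10
2 | 5
3 | 7
4 | 8
5 | 9
6 | 4
7 | 3
8 | 8
9 | 4
10 | 8
11 | 4
12 | 2
13 | 3
14 | 2
15 | 5
16 | 11
17 | 10
18 | 2
19 | 7
20 | 8
21 | 9
22 | 7
23 | 10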